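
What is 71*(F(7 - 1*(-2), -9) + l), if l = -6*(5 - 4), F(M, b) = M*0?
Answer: -426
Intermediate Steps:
F(M, b) = 0
l = -6 (l = -6*1 = -6)
71*(F(7 - 1*(-2), -9) + l) = 71*(0 - 6) = 71*(-6) = -426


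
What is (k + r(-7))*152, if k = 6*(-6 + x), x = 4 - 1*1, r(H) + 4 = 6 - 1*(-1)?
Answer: -2280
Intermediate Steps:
r(H) = 3 (r(H) = -4 + (6 - 1*(-1)) = -4 + (6 + 1) = -4 + 7 = 3)
x = 3 (x = 4 - 1 = 3)
k = -18 (k = 6*(-6 + 3) = 6*(-3) = -18)
(k + r(-7))*152 = (-18 + 3)*152 = -15*152 = -2280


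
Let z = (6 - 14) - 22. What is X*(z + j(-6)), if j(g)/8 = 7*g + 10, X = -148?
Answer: 42328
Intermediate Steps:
z = -30 (z = -8 - 22 = -30)
j(g) = 80 + 56*g (j(g) = 8*(7*g + 10) = 8*(10 + 7*g) = 80 + 56*g)
X*(z + j(-6)) = -148*(-30 + (80 + 56*(-6))) = -148*(-30 + (80 - 336)) = -148*(-30 - 256) = -148*(-286) = 42328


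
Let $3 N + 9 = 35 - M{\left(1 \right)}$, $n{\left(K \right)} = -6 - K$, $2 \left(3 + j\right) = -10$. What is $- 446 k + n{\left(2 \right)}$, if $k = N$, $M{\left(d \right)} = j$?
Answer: $- \frac{15188}{3} \approx -5062.7$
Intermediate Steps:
$j = -8$ ($j = -3 + \frac{1}{2} \left(-10\right) = -3 - 5 = -8$)
$M{\left(d \right)} = -8$
$N = \frac{34}{3}$ ($N = -3 + \frac{35 - -8}{3} = -3 + \frac{35 + 8}{3} = -3 + \frac{1}{3} \cdot 43 = -3 + \frac{43}{3} = \frac{34}{3} \approx 11.333$)
$k = \frac{34}{3} \approx 11.333$
$- 446 k + n{\left(2 \right)} = \left(-446\right) \frac{34}{3} - 8 = - \frac{15164}{3} - 8 = - \frac{15188}{3}$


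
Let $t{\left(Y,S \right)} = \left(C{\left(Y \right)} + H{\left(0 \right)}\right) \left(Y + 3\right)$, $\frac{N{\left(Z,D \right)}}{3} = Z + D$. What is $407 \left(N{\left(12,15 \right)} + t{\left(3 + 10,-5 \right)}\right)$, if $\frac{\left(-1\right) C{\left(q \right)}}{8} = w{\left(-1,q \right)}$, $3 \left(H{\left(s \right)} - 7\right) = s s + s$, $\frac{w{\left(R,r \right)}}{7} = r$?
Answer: $-4662185$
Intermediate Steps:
$w{\left(R,r \right)} = 7 r$
$H{\left(s \right)} = 7 + \frac{s}{3} + \frac{s^{2}}{3}$ ($H{\left(s \right)} = 7 + \frac{s s + s}{3} = 7 + \frac{s^{2} + s}{3} = 7 + \frac{s + s^{2}}{3} = 7 + \left(\frac{s}{3} + \frac{s^{2}}{3}\right) = 7 + \frac{s}{3} + \frac{s^{2}}{3}$)
$C{\left(q \right)} = - 56 q$ ($C{\left(q \right)} = - 8 \cdot 7 q = - 56 q$)
$N{\left(Z,D \right)} = 3 D + 3 Z$ ($N{\left(Z,D \right)} = 3 \left(Z + D\right) = 3 \left(D + Z\right) = 3 D + 3 Z$)
$t{\left(Y,S \right)} = \left(3 + Y\right) \left(7 - 56 Y\right)$ ($t{\left(Y,S \right)} = \left(- 56 Y + \left(7 + \frac{1}{3} \cdot 0 + \frac{0^{2}}{3}\right)\right) \left(Y + 3\right) = \left(- 56 Y + \left(7 + 0 + \frac{1}{3} \cdot 0\right)\right) \left(3 + Y\right) = \left(- 56 Y + \left(7 + 0 + 0\right)\right) \left(3 + Y\right) = \left(- 56 Y + 7\right) \left(3 + Y\right) = \left(7 - 56 Y\right) \left(3 + Y\right) = \left(3 + Y\right) \left(7 - 56 Y\right)$)
$407 \left(N{\left(12,15 \right)} + t{\left(3 + 10,-5 \right)}\right) = 407 \left(\left(3 \cdot 15 + 3 \cdot 12\right) - \left(-21 + 56 \left(3 + 10\right)^{2} + 161 \left(3 + 10\right)\right)\right) = 407 \left(\left(45 + 36\right) - \left(2072 + 9464\right)\right) = 407 \left(81 - 11536\right) = 407 \left(-11455\right) = -4662185$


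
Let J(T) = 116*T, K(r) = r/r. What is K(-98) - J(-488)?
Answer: 56609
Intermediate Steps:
K(r) = 1
K(-98) - J(-488) = 1 - 116*(-488) = 1 - 1*(-56608) = 1 + 56608 = 56609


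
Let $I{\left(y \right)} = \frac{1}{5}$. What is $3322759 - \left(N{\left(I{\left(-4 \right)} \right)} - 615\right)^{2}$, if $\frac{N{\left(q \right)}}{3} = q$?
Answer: $\frac{73631791}{25} \approx 2.9453 \cdot 10^{6}$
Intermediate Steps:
$I{\left(y \right)} = \frac{1}{5}$
$N{\left(q \right)} = 3 q$
$3322759 - \left(N{\left(I{\left(-4 \right)} \right)} - 615\right)^{2} = 3322759 - \left(3 \cdot \frac{1}{5} - 615\right)^{2} = 3322759 - \left(\frac{3}{5} - 615\right)^{2} = 3322759 - \left(- \frac{3072}{5}\right)^{2} = 3322759 - \frac{9437184}{25} = \frac{73631791}{25}$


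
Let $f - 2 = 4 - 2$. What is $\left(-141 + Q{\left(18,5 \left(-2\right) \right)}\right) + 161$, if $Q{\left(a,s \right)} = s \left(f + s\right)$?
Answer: $80$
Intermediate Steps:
$f = 4$ ($f = 2 + \left(4 - 2\right) = 2 + 2 = 4$)
$Q{\left(a,s \right)} = s \left(4 + s\right)$
$\left(-141 + Q{\left(18,5 \left(-2\right) \right)}\right) + 161 = \left(-141 + 5 \left(-2\right) \left(4 + 5 \left(-2\right)\right)\right) + 161 = \left(-141 - 10 \left(4 - 10\right)\right) + 161 = \left(-141 - -60\right) + 161 = \left(-141 + 60\right) + 161 = -81 + 161 = 80$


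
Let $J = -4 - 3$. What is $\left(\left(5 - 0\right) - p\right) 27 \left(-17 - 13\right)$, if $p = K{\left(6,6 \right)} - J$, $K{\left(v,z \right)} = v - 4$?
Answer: $3240$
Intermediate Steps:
$K{\left(v,z \right)} = -4 + v$ ($K{\left(v,z \right)} = v - 4 = -4 + v$)
$J = -7$
$p = 9$ ($p = \left(-4 + 6\right) - -7 = 2 + 7 = 9$)
$\left(\left(5 - 0\right) - p\right) 27 \left(-17 - 13\right) = \left(\left(5 - 0\right) - 9\right) 27 \left(-17 - 13\right) = \left(\left(5 + 0\right) - 9\right) 27 \left(-30\right) = \left(5 - 9\right) 27 \left(-30\right) = \left(-4\right) 27 \left(-30\right) = \left(-108\right) \left(-30\right) = 3240$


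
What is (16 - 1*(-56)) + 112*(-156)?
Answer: -17400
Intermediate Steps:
(16 - 1*(-56)) + 112*(-156) = (16 + 56) - 17472 = 72 - 17472 = -17400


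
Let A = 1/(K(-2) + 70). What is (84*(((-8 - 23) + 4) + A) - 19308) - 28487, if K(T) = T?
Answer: -851050/17 ≈ -50062.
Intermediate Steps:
A = 1/68 (A = 1/(-2 + 70) = 1/68 ≈ 0.014706)
(84*(((-8 - 23) + 4) + A) - 19308) - 28487 = (84*(((-8 - 23) + 4) + 1/68) - 19308) - 28487 = (84*((-31 + 4) + 1/68) - 19308) - 28487 = (84*(-27 + 1/68) - 19308) - 28487 = (84*(-1835/68) - 19308) - 28487 = (-38535/17 - 19308) - 28487 = -366771/17 - 28487 = -851050/17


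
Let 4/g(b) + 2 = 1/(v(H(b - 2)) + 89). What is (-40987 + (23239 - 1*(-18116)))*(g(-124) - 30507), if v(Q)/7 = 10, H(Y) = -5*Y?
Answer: -3559058640/317 ≈ -1.1227e+7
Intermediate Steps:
v(Q) = 70 (v(Q) = 7*10 = 70)
g(b) = -636/317 (g(b) = 4/(-2 + 1/(70 + 89)) = 4/(-2 + 1/159) = 4/(-317/159) = 4*(-159/317) = -636/317)
(-40987 + (23239 - 1*(-18116)))*(g(-124) - 30507) = (-40987 + (23239 - 1*(-18116)))*(-636/317 - 30507) = (-40987 + (23239 + 18116))*(-9671355/317) = (-40987 + 41355)*(-9671355/317) = 368*(-9671355/317) = -3559058640/317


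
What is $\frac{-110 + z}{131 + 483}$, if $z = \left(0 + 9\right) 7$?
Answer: $- \frac{47}{614} \approx -0.076547$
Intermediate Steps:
$z = 63$ ($z = 9 \cdot 7 = 63$)
$\frac{-110 + z}{131 + 483} = \frac{-110 + 63}{131 + 483} = - \frac{47}{614}$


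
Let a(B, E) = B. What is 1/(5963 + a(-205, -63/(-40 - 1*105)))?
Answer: 1/5758 ≈ 0.00017367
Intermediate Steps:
1/(5963 + a(-205, -63/(-40 - 1*105))) = 1/(5963 - 205) = 1/5758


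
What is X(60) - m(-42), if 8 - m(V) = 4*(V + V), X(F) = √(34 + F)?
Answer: -344 + √94 ≈ -334.30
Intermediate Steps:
m(V) = 8 - 8*V (m(V) = 8 - 4*(V + V) = 8 - 4*2*V = 8 - 8*V)
X(60) - m(-42) = √(34 + 60) - (8 - 8*(-42)) = √94 - (8 + 336) = √94 - 1*344 = √94 - 344 = -344 + √94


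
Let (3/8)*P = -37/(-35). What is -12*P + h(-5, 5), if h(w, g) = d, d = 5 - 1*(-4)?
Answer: -869/35 ≈ -24.829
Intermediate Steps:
d = 9 (d = 5 + 4 = 9)
h(w, g) = 9
P = 296/105 (P = 8*(-37/(-35))/3 = 8*(-37*(-1/35))/3 = (8/3)*(37/35) = 296/105 ≈ 2.8190)
-12*P + h(-5, 5) = -12*296/105 + 9 = -1184/35 + 9 = -869/35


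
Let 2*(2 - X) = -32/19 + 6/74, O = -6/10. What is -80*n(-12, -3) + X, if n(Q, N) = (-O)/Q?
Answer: 9563/1406 ≈ 6.8016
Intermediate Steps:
O = -3/5 (O = -6*1/10 = -3/5 ≈ -0.60000)
n(Q, N) = 3/(5*Q) (n(Q, N) = (-1*(-3/5))/Q = 3/(5*Q))
X = 3939/1406 (X = 2 - (-32/19 + 6/74)/2 = 2 - (-32*1/19 + 6*(1/74))/2 = 2 - (-32/19 + 3/37)/2 = 2 - 1/2*(-1127/703) = 2 + 1127/1406 = 3939/1406 ≈ 2.8016)
-80*n(-12, -3) + X = -48/(-12) + 3939/1406 = -48*(-1)/12 + 3939/1406 = -80*(-1/20) + 3939/1406 = 4 + 3939/1406 = 9563/1406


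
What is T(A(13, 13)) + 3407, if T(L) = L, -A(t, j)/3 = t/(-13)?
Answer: 3410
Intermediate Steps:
A(t, j) = 3*t/13 (A(t, j) = -3*t/(-13) = -3*t*(-1)/13 = -(-3)*t/13 = 3*t/13)
T(A(13, 13)) + 3407 = (3/13)*13 + 3407 = 3 + 3407 = 3410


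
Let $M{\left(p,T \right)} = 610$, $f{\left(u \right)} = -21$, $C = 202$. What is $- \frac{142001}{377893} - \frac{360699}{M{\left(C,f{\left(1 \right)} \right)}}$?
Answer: $- \frac{8023073401}{13559690} \approx -591.69$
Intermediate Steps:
$- \frac{142001}{377893} - \frac{360699}{M{\left(C,f{\left(1 \right)} \right)}} = - \frac{142001}{377893} - \frac{360699}{610} = \left(-142001\right) \frac{1}{377893} - \frac{360699}{610} = - \frac{8353}{22229} - \frac{360699}{610} = - \frac{8023073401}{13559690}$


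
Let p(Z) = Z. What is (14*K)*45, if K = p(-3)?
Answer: -1890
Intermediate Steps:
K = -3
(14*K)*45 = (14*(-3))*45 = -42*45 = -1890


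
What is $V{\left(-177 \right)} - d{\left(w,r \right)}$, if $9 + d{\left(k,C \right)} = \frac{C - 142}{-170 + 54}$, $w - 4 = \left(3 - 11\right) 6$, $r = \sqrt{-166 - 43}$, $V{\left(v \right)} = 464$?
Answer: $\frac{27363}{58} + \frac{i \sqrt{209}}{116} \approx 471.78 + 0.12463 i$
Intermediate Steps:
$r = i \sqrt{209}$ ($r = \sqrt{-209} = i \sqrt{209} \approx 14.457 i$)
$w = -44$ ($w = 4 + \left(3 - 11\right) 6 = 4 - 48 = -44$)
$d{\left(k,C \right)} = - \frac{451}{58} - \frac{C}{116}$ ($d{\left(k,C \right)} = -9 + \frac{C - 142}{-170 + 54} = -9 + \frac{-142 + C}{-116} = -9 + \left(-142 + C\right) \left(- \frac{1}{116}\right) = -9 - \left(- \frac{71}{58} + \frac{C}{116}\right) = - \frac{451}{58} - \frac{C}{116}$)
$V{\left(-177 \right)} - d{\left(w,r \right)} = 464 - \left(- \frac{451}{58} - \frac{i \sqrt{209}}{116}\right) = 464 + \left(\frac{451}{58} + \frac{i \sqrt{209}}{116}\right) = \frac{27363}{58} + \frac{i \sqrt{209}}{116}$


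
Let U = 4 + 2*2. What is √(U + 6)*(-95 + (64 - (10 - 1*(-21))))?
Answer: -62*√14 ≈ -231.98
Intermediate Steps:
U = 8 (U = 4 + 4 = 8)
√(U + 6)*(-95 + (64 - (10 - 1*(-21)))) = √(8 + 6)*(-95 + (64 - (10 - 1*(-21)))) = √14*(-95 + (64 - (10 + 21))) = √14*(-95 + (64 - 1*31)) = √14*(-95 + (64 - 31)) = √14*(-95 + 33) = √14*(-62) = -62*√14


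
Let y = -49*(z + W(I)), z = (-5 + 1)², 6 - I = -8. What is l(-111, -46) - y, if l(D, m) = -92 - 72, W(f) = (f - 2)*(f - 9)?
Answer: 3560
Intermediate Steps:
I = 14 (I = 6 - 1*(-8) = 6 + 8 = 14)
z = 16 (z = (-4)² = 16)
W(f) = (-9 + f)*(-2 + f) (W(f) = (-2 + f)*(-9 + f) = (-9 + f)*(-2 + f))
l(D, m) = -164
y = -3724 (y = -49*(16 + (18 + 14² - 11*14)) = -49*(16 + (18 + 196 - 154)) = -49*(16 + 60) = -49*76 = -3724)
l(-111, -46) - y = -164 - 1*(-3724) = -164 + 3724 = 3560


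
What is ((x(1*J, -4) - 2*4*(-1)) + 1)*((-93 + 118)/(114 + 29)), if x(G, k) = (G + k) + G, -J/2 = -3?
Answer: 425/143 ≈ 2.9720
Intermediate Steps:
J = 6 (J = -2*(-3) = 6)
x(G, k) = k + 2*G
((x(1*J, -4) - 2*4*(-1)) + 1)*((-93 + 118)/(114 + 29)) = (((-4 + 2*(1*6)) - 2*4*(-1)) + 1)*((-93 + 118)/(114 + 29)) = (((-4 + 2*6) - 8*(-1)) + 1)*(25/143) = (((-4 + 12) + 8) + 1)*(25*(1/143)) = ((8 + 8) + 1)*(25/143) = (16 + 1)*(25/143) = 17*(25/143) = 425/143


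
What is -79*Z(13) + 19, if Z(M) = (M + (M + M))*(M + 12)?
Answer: -77006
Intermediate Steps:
Z(M) = 3*M*(12 + M) (Z(M) = (M + 2*M)*(12 + M) = (3*M)*(12 + M) = 3*M*(12 + M))
-79*Z(13) + 19 = -237*13*(12 + 13) + 19 = -237*13*25 + 19 = -79*975 + 19 = -77025 + 19 = -77006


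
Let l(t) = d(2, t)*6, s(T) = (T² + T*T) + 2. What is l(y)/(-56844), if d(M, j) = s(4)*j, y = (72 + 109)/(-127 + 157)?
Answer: -3077/142110 ≈ -0.021652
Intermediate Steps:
y = 181/30 ≈ 6.0333
s(T) = 2 + 2*T² (s(T) = (T² + T²) + 2 = 2*T² + 2 = 2 + 2*T²)
d(M, j) = 34*j (d(M, j) = (2 + 2*4²)*j = (2 + 2*16)*j = (2 + 32)*j = 34*j)
l(t) = 204*t (l(t) = (34*t)*6 = 204*t)
l(y)/(-56844) = (204*(181/30))/(-56844) = (6154/5)*(-1/56844) = -3077/142110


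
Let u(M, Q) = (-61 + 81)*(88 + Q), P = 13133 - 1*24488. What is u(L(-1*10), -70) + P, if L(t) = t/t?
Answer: -10995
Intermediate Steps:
P = -11355 (P = 13133 - 24488 = -11355)
L(t) = 1
u(M, Q) = 1760 + 20*Q (u(M, Q) = 20*(88 + Q) = 1760 + 20*Q)
u(L(-1*10), -70) + P = (1760 + 20*(-70)) - 11355 = (1760 - 1400) - 11355 = 360 - 11355 = -10995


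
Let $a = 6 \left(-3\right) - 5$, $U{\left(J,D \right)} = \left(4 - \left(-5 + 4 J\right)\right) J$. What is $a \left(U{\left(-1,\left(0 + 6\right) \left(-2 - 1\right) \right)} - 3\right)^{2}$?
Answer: $-5888$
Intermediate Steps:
$U{\left(J,D \right)} = J \left(9 - 4 J\right)$ ($U{\left(J,D \right)} = \left(4 - \left(-5 + 4 J\right)\right) J = \left(9 - 4 J\right) J = J \left(9 - 4 J\right)$)
$a = -23$ ($a = -18 - 5 = -23$)
$a \left(U{\left(-1,\left(0 + 6\right) \left(-2 - 1\right) \right)} - 3\right)^{2} = - 23 \left(- (9 - -4) - 3\right)^{2} = - 23 \left(- (9 + 4) - 3\right)^{2} = - 23 \left(\left(-1\right) 13 - 3\right)^{2} = - 23 \left(-13 - 3\right)^{2} = - 23 \left(-16\right)^{2} = \left(-23\right) 256 = -5888$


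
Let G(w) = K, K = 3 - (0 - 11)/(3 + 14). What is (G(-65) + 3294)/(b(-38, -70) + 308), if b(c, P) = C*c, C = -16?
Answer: 14015/3893 ≈ 3.6001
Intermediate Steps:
K = 62/17 (K = 3 - (-11)/17 = 3 - 1*(-11/17) = 3 + 11/17 = 62/17 ≈ 3.6471)
G(w) = 62/17
b(c, P) = -16*c
(G(-65) + 3294)/(b(-38, -70) + 308) = (62/17 + 3294)/(-16*(-38) + 308) = 56060/(17*(608 + 308)) = (56060/17)/916 = (56060/17)*(1/916) = 14015/3893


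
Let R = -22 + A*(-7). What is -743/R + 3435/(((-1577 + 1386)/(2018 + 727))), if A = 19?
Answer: -1461364712/29605 ≈ -49362.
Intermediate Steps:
R = -155 (R = -22 + 19*(-7) = -22 - 133 = -155)
-743/R + 3435/(((-1577 + 1386)/(2018 + 727))) = -743/(-155) + 3435/(((-1577 + 1386)/(2018 + 727))) = -743*(-1/155) + 3435/((-191/2745)) = 743/155 + 3435/((-191*1/2745)) = 743/155 + 3435/(-191/2745) = 743/155 + 3435*(-2745/191) = 743/155 - 9429075/191 = -1461364712/29605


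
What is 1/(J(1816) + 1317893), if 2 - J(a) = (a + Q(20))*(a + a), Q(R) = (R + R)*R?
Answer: -1/8183417 ≈ -1.2220e-7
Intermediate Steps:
Q(R) = 2*R² (Q(R) = (2*R)*R = 2*R²)
J(a) = 2 - 2*a*(800 + a) (J(a) = 2 - (a + 2*20²)*(a + a) = 2 - (a + 2*400)*2*a = 2 - (a + 800)*2*a = 2 - (800 + a)*2*a = 2 - 2*a*(800 + a))
1/(J(1816) + 1317893) = 1/((2 - 1600*1816 - 2*1816²) + 1317893) = 1/((2 - 2905600 - 2*3297856) + 1317893) = 1/((2 - 2905600 - 6595712) + 1317893) = 1/(-9501310 + 1317893) = 1/(-8183417) = -1/8183417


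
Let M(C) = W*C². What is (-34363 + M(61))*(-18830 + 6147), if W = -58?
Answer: 3173045623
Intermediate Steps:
M(C) = -58*C²
(-34363 + M(61))*(-18830 + 6147) = (-34363 - 58*61²)*(-18830 + 6147) = (-34363 - 58*3721)*(-12683) = (-34363 - 215818)*(-12683) = -250181*(-12683) = 3173045623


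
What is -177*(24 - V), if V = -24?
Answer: -8496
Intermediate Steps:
-177*(24 - V) = -177*(24 - 1*(-24)) = -177*(24 + 24) = -177*48 = -8496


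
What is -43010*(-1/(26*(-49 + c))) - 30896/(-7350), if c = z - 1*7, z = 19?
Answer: -71600387/1767675 ≈ -40.505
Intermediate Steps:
c = 12 (c = 19 - 1*7 = 19 - 7 = 12)
-43010*(-1/(26*(-49 + c))) - 30896/(-7350) = -43010*(-1/(26*(-49 + 12))) - 30896/(-7350) = -43010/((-37*(-26))) - 30896*(-1/7350) = -43010/962 + 15448/3675 = -43010*1/962 + 15448/3675 = -21505/481 + 15448/3675 = -71600387/1767675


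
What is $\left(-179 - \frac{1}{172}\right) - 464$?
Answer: $- \frac{110597}{172} \approx -643.01$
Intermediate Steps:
$\left(-179 - \frac{1}{172}\right) - 464 = - \frac{30789}{172} - 464 = - \frac{110597}{172}$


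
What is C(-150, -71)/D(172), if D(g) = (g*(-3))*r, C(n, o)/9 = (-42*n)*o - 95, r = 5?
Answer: 268437/172 ≈ 1560.7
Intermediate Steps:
C(n, o) = -855 - 378*n*o (C(n, o) = 9*((-42*n)*o - 95) = 9*(-42*n*o - 95) = 9*(-95 - 42*n*o) = -855 - 378*n*o)
D(g) = -15*g (D(g) = (g*(-3))*5 = -3*g*5 = -15*g)
C(-150, -71)/D(172) = (-855 - 378*(-150)*(-71))/((-15*172)) = (-855 - 4025700)/(-2580) = -4026555*(-1/2580) = 268437/172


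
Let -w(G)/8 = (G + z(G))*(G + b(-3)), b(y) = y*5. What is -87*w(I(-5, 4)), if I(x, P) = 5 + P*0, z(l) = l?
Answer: -69600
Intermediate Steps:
I(x, P) = 5 (I(x, P) = 5 + 0 = 5)
b(y) = 5*y
w(G) = -16*G*(-15 + G) (w(G) = -8*(G + G)*(G + 5*(-3)) = -8*2*G*(G - 15) = -8*2*G*(-15 + G) = -16*G*(-15 + G))
-87*w(I(-5, 4)) = -1392*5*(15 - 1*5) = -1392*5*(15 - 5) = -1392*5*10 = -87*800 = -69600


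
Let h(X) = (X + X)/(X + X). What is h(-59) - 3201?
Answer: -3200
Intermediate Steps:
h(X) = 1 (h(X) = (2*X)/((2*X)) = (2*X)*(1/(2*X)) = 1)
h(-59) - 3201 = 1 - 3201 = -3200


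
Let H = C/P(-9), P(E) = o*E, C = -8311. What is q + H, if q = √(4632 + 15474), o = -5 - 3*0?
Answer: -8311/45 + 3*√2234 ≈ -42.893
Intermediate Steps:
o = -5 (o = -5 + 0 = -5)
q = 3*√2234 (q = √20106 = 3*√2234 ≈ 141.80)
P(E) = -5*E
H = -8311/45 (H = -8311/((-5*(-9))) = -8311/45 ≈ -184.69)
q + H = 3*√2234 - 8311/45 = -8311/45 + 3*√2234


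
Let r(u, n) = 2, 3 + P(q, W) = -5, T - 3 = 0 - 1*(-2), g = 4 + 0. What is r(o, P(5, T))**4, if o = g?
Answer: 16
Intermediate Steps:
g = 4
T = 5 (T = 3 + (0 - 1*(-2)) = 3 + (0 + 2) = 3 + 2 = 5)
o = 4
P(q, W) = -8 (P(q, W) = -3 - 5 = -8)
r(o, P(5, T))**4 = 2**4 = 16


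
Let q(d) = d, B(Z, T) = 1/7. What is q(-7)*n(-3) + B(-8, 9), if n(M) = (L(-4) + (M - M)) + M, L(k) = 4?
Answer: -48/7 ≈ -6.8571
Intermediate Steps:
B(Z, T) = 1/7
n(M) = 4 + M (n(M) = (4 + (M - M)) + M = (4 + 0) + M = 4 + M)
q(-7)*n(-3) + B(-8, 9) = -7*(4 - 3) + 1/7 = -7*1 + 1/7 = -7 + 1/7 = -48/7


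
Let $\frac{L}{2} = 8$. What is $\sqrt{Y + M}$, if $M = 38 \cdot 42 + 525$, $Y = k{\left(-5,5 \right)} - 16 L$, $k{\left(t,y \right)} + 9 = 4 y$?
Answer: $2 \sqrt{469} \approx 43.313$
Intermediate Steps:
$L = 16$ ($L = 2 \cdot 8 = 16$)
$k{\left(t,y \right)} = -9 + 4 y$
$Y = -245$ ($Y = \left(-9 + 4 \cdot 5\right) - 256 = \left(-9 + 20\right) - 256 = 11 - 256 = -245$)
$M = 2121$ ($M = 1596 + 525 = 2121$)
$\sqrt{Y + M} = \sqrt{-245 + 2121} = \sqrt{1876} = 2 \sqrt{469}$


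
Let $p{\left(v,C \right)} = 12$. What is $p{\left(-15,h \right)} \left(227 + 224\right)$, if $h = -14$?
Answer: $5412$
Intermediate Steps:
$p{\left(-15,h \right)} \left(227 + 224\right) = 12 \left(227 + 224\right) = 12 \cdot 451 = 5412$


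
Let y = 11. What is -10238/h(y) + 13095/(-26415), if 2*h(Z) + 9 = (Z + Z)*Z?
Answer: -12087215/136771 ≈ -88.376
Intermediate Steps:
h(Z) = -9/2 + Z² (h(Z) = -9/2 + ((Z + Z)*Z)/2 = -9/2 + ((2*Z)*Z)/2 = -9/2 + (2*Z²)/2 = -9/2 + Z²)
-10238/h(y) + 13095/(-26415) = -10238/(-9/2 + 11²) + 13095/(-26415) = -10238/(-9/2 + 121) + 13095*(-1/26415) = -10238/233/2 - 291/587 = -10238*2/233 - 291/587 = -20476/233 - 291/587 = -12087215/136771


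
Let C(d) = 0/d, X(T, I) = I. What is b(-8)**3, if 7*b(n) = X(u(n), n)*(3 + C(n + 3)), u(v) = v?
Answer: -13824/343 ≈ -40.303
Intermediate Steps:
C(d) = 0
b(n) = 3*n/7 (b(n) = (n*(3 + 0))/7 = (n*3)/7 = (3*n)/7 = 3*n/7)
b(-8)**3 = ((3/7)*(-8))**3 = (-24/7)**3 = -13824/343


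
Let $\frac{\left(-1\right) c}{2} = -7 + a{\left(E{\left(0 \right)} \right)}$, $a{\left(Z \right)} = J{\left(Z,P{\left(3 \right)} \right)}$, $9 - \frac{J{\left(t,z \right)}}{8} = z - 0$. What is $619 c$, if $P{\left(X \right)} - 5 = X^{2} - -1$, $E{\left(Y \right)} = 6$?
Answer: $68090$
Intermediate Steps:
$P{\left(X \right)} = 6 + X^{2}$ ($P{\left(X \right)} = 5 + \left(X^{2} - -1\right) = 5 + \left(X^{2} + 1\right) = 5 + \left(1 + X^{2}\right) = 6 + X^{2}$)
$J{\left(t,z \right)} = 72 - 8 z$ ($J{\left(t,z \right)} = 72 - 8 \left(z - 0\right) = 72 - 8 \left(z + 0\right) = 72 - 8 z$)
$a{\left(Z \right)} = -48$ ($a{\left(Z \right)} = 72 - 8 \left(6 + 3^{2}\right) = 72 - 8 \left(6 + 9\right) = 72 - 120 = -48$)
$c = 110$ ($c = - 2 \left(-7 - 48\right) = \left(-2\right) \left(-55\right) = 110$)
$619 c = 619 \cdot 110 = 68090$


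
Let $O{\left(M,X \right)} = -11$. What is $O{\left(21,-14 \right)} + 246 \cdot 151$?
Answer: $37135$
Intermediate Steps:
$O{\left(21,-14 \right)} + 246 \cdot 151 = -11 + 246 \cdot 151 = -11 + 37146 = 37135$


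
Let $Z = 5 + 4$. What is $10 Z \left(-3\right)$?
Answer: $-270$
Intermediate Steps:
$Z = 9$
$10 Z \left(-3\right) = 10 \cdot 9 \left(-3\right) = 90 \left(-3\right) = -270$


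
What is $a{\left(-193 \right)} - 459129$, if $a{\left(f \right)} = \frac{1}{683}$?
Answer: $- \frac{313585106}{683} \approx -4.5913 \cdot 10^{5}$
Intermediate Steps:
$a{\left(f \right)} = \frac{1}{683}$
$a{\left(-193 \right)} - 459129 = \frac{1}{683} - 459129 = - \frac{313585106}{683}$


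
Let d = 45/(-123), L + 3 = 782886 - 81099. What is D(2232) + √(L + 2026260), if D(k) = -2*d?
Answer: 30/41 + 498*√11 ≈ 1652.4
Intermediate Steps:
L = 701784 (L = -3 + (782886 - 81099) = -3 + 701787 = 701784)
d = -15/41 (d = 45*(-1/123) = -15/41 ≈ -0.36585)
D(k) = 30/41 (D(k) = -2*(-15/41) = 30/41)
D(2232) + √(L + 2026260) = 30/41 + √(701784 + 2026260) = 30/41 + √2728044 = 30/41 + 498*√11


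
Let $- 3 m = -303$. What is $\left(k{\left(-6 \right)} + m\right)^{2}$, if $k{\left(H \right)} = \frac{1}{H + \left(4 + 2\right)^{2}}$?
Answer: $\frac{9186961}{900} \approx 10208.0$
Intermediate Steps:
$m = 101$ ($m = \left(- \frac{1}{3}\right) \left(-303\right) = 101$)
$k{\left(H \right)} = \frac{1}{36 + H}$ ($k{\left(H \right)} = \frac{1}{H + 6^{2}} = \frac{1}{H + 36} = \frac{1}{36 + H}$)
$\left(k{\left(-6 \right)} + m\right)^{2} = \left(\frac{1}{36 - 6} + 101\right)^{2} = \left(\frac{1}{30} + 101\right)^{2} = \left(\frac{3031}{30}\right)^{2} = \frac{9186961}{900}$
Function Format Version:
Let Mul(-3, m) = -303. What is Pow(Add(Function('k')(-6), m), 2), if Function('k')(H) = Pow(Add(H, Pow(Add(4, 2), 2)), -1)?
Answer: Rational(9186961, 900) ≈ 10208.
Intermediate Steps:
m = 101 (m = Mul(Rational(-1, 3), -303) = 101)
Function('k')(H) = Pow(Add(36, H), -1) (Function('k')(H) = Pow(Add(H, Pow(6, 2)), -1) = Pow(Add(H, 36), -1) = Pow(Add(36, H), -1))
Pow(Add(Function('k')(-6), m), 2) = Pow(Add(Pow(Add(36, -6), -1), 101), 2) = Pow(Add(Pow(30, -1), 101), 2) = Pow(Add(Rational(1, 30), 101), 2) = Pow(Rational(3031, 30), 2) = Rational(9186961, 900)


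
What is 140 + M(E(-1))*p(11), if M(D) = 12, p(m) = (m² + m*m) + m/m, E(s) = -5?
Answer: 3056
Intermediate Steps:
p(m) = 1 + 2*m² (p(m) = (m² + m²) + 1 = 2*m² + 1 = 1 + 2*m²)
140 + M(E(-1))*p(11) = 140 + 12*(1 + 2*11²) = 140 + 12*(1 + 2*121) = 140 + 12*(1 + 242) = 140 + 12*243 = 140 + 2916 = 3056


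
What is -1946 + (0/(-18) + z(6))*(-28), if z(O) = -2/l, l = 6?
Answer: -5810/3 ≈ -1936.7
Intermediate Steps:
z(O) = -⅓ (z(O) = -2/6 = -2*⅙ = -⅓)
-1946 + (0/(-18) + z(6))*(-28) = -1946 + (0/(-18) - ⅓)*(-28) = -1946 + (0*(-1/18) - ⅓)*(-28) = -1946 + (0 - ⅓)*(-28) = -1946 - ⅓*(-28) = -1946 + 28/3 = -5810/3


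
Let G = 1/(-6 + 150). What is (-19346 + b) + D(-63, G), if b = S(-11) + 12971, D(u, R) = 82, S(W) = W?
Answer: -6304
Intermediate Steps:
G = 1/144 ≈ 0.0069444
b = 12960 (b = -11 + 12971 = 12960)
(-19346 + b) + D(-63, G) = (-19346 + 12960) + 82 = -6386 + 82 = -6304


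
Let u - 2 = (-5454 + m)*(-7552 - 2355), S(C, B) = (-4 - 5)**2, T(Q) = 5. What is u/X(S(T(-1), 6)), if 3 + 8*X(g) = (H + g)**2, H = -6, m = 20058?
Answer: -578727304/2811 ≈ -2.0588e+5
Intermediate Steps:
S(C, B) = 81 (S(C, B) = (-9)**2 = 81)
u = -144681826 (u = 2 + (-5454 + 20058)*(-7552 - 2355) = 2 + 14604*(-9907) = 2 - 144681828 = -144681826)
X(g) = -3/8 + (-6 + g)**2/8
u/X(S(T(-1), 6)) = -144681826/(-3/8 + (-6 + 81)**2/8) = -144681826/(-3/8 + (1/8)*75**2) = -144681826/(-3/8 + (1/8)*5625) = -144681826/(-3/8 + 5625/8) = -144681826/2811/4 = -144681826*4/2811 = -578727304/2811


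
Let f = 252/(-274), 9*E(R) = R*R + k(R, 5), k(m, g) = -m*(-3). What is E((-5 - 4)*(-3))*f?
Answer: -11340/137 ≈ -82.774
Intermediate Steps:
k(m, g) = 3*m
E(R) = R/3 + R**2/9 (E(R) = (R*R + 3*R)/9 = (R**2 + 3*R)/9 = R/3 + R**2/9)
f = -126/137 (f = 252*(-1/274) = -126/137 ≈ -0.91971)
E((-5 - 4)*(-3))*f = (((-5 - 4)*(-3))*(3 + (-5 - 4)*(-3))/9)*(-126/137) = ((-9*(-3))*(3 - 9*(-3))/9)*(-126/137) = ((1/9)*27*(3 + 27))*(-126/137) = ((1/9)*27*30)*(-126/137) = 90*(-126/137) = -11340/137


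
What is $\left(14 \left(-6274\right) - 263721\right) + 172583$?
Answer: $-178974$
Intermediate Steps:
$\left(14 \left(-6274\right) - 263721\right) + 172583 = \left(-87836 - 263721\right) + 172583 = -351557 + 172583 = -178974$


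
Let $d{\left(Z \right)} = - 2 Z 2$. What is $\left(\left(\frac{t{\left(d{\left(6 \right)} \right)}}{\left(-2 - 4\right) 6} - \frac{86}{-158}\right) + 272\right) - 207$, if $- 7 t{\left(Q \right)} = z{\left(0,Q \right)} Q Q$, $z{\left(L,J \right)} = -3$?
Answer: $\frac{32454}{553} \approx 58.687$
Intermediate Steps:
$d{\left(Z \right)} = - 4 Z$
$t{\left(Q \right)} = \frac{3 Q^{2}}{7}$ ($t{\left(Q \right)} = - \frac{- 3 Q Q}{7} = - \frac{\left(-3\right) Q^{2}}{7} = \frac{3 Q^{2}}{7}$)
$\left(\left(\frac{t{\left(d{\left(6 \right)} \right)}}{\left(-2 - 4\right) 6} - \frac{86}{-158}\right) + 272\right) - 207 = \left(\left(\frac{\frac{3}{7} \left(\left(-4\right) 6\right)^{2}}{\left(-2 - 4\right) 6} - \frac{86}{-158}\right) + 272\right) - 207 = \left(\left(\frac{\frac{3}{7} \left(-24\right)^{2}}{\left(-6\right) 6} - - \frac{43}{79}\right) + 272\right) - 207 = \left(\left(\frac{\frac{3}{7} \cdot 576}{-36} + \frac{43}{79}\right) + 272\right) - 207 = \left(\left(\frac{1728}{7} \left(- \frac{1}{36}\right) + \frac{43}{79}\right) + 272\right) - 207 = \left(\left(- \frac{48}{7} + \frac{43}{79}\right) + 272\right) - 207 = \left(- \frac{3491}{553} + 272\right) - 207 = \frac{146925}{553} - 207 = \frac{32454}{553}$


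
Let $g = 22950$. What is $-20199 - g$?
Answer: $-43149$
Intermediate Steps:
$-20199 - g = -20199 - 22950 = -43149$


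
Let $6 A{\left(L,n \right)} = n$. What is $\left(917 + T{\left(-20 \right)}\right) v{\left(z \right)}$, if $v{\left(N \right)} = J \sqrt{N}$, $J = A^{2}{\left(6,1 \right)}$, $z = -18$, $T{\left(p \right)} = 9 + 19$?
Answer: $\frac{315 i \sqrt{2}}{4} \approx 111.37 i$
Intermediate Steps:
$T{\left(p \right)} = 28$
$A{\left(L,n \right)} = \frac{n}{6}$
$J = \frac{1}{36}$ ($J = \left(\frac{1}{6} \cdot 1\right)^{2} = \left(\frac{1}{6}\right)^{2} = \frac{1}{36} \approx 0.027778$)
$v{\left(N \right)} = \frac{\sqrt{N}}{36}$
$\left(917 + T{\left(-20 \right)}\right) v{\left(z \right)} = \left(917 + 28\right) \frac{\sqrt{-18}}{36} = 945 \frac{3 i \sqrt{2}}{36} = 945 \frac{i \sqrt{2}}{12} = \frac{315 i \sqrt{2}}{4}$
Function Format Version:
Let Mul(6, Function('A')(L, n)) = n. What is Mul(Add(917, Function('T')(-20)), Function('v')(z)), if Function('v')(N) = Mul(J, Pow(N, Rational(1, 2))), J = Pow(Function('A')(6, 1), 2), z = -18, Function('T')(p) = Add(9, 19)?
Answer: Mul(Rational(315, 4), I, Pow(2, Rational(1, 2))) ≈ Mul(111.37, I)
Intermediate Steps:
Function('T')(p) = 28
Function('A')(L, n) = Mul(Rational(1, 6), n)
J = Rational(1, 36) (J = Pow(Mul(Rational(1, 6), 1), 2) = Pow(Rational(1, 6), 2) = Rational(1, 36) ≈ 0.027778)
Function('v')(N) = Mul(Rational(1, 36), Pow(N, Rational(1, 2)))
Mul(Add(917, Function('T')(-20)), Function('v')(z)) = Mul(Add(917, 28), Mul(Rational(1, 36), Pow(-18, Rational(1, 2)))) = Mul(945, Mul(Rational(1, 36), Mul(3, I, Pow(2, Rational(1, 2))))) = Mul(945, Mul(Rational(1, 12), I, Pow(2, Rational(1, 2)))) = Mul(Rational(315, 4), I, Pow(2, Rational(1, 2)))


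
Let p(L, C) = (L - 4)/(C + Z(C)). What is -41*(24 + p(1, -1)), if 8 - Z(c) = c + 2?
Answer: -1927/2 ≈ -963.50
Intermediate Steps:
Z(c) = 6 - c (Z(c) = 8 - (c + 2) = 8 - (2 + c) = 8 + (-2 - c) = 6 - c)
p(L, C) = -⅔ + L/6 (p(L, C) = (L - 4)/(C + (6 - C)) = (-4 + L)/6 = (-4 + L)*(⅙) = -⅔ + L/6)
-41*(24 + p(1, -1)) = -41*(24 + (-⅔ + (⅙)*1)) = -41*(24 + (-⅔ + ⅙)) = -41*(24 - ½) = -41*47/2 = -1927/2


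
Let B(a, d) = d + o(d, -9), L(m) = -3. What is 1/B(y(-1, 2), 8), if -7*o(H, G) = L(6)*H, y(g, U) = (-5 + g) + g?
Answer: 7/80 ≈ 0.087500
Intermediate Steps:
y(g, U) = -5 + 2*g
o(H, G) = 3*H/7 (o(H, G) = -(-3)*H/7 = 3*H/7)
B(a, d) = 10*d/7 (B(a, d) = d + 3*d/7 = 10*d/7)
1/B(y(-1, 2), 8) = 1/((10/7)*8) = 1/(80/7) = 7/80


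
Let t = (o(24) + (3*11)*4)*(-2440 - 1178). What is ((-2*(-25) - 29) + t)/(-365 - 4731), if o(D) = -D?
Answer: 390723/5096 ≈ 76.672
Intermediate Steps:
t = -390744 (t = (-1*24 + (3*11)*4)*(-2440 - 1178) = (-24 + 33*4)*(-3618) = (-24 + 132)*(-3618) = 108*(-3618) = -390744)
((-2*(-25) - 29) + t)/(-365 - 4731) = ((-2*(-25) - 29) - 390744)/(-365 - 4731) = ((50 - 29) - 390744)/(-5096) = (21 - 390744)*(-1/5096) = -390723*(-1/5096) = 390723/5096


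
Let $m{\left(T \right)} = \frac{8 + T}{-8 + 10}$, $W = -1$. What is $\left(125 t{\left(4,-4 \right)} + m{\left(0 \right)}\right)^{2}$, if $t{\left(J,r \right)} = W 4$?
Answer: $246016$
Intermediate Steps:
$t{\left(J,r \right)} = -4$ ($t{\left(J,r \right)} = \left(-1\right) 4 = -4$)
$m{\left(T \right)} = 4 + \frac{T}{2}$ ($m{\left(T \right)} = \frac{8 + T}{2} = \left(8 + T\right) \frac{1}{2} = 4 + \frac{T}{2}$)
$\left(125 t{\left(4,-4 \right)} + m{\left(0 \right)}\right)^{2} = \left(125 \left(-4\right) + \left(4 + \frac{1}{2} \cdot 0\right)\right)^{2} = \left(-500 + \left(4 + 0\right)\right)^{2} = \left(-500 + 4\right)^{2} = \left(-496\right)^{2} = 246016$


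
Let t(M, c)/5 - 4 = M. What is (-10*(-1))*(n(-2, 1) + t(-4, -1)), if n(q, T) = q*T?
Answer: -20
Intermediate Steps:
t(M, c) = 20 + 5*M
n(q, T) = T*q
(-10*(-1))*(n(-2, 1) + t(-4, -1)) = (-10*(-1))*(1*(-2) + (20 + 5*(-4))) = 10*(-2 + (20 - 20)) = 10*(-2 + 0) = 10*(-2) = -20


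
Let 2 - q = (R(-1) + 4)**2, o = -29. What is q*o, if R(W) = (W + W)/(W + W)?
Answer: 667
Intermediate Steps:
R(W) = 1 (R(W) = (2*W)/((2*W)) = (2*W)*(1/(2*W)) = 1)
q = -23 (q = 2 - (1 + 4)**2 = 2 - 1*5**2 = 2 - 1*25 = 2 - 25 = -23)
q*o = -23*(-29) = 667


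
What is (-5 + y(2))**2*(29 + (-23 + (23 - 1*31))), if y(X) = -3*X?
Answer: -242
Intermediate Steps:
(-5 + y(2))**2*(29 + (-23 + (23 - 1*31))) = (-5 - 3*2)**2*(29 + (-23 + (23 - 1*31))) = (-5 - 6)**2*(29 + (-23 + (23 - 31))) = (-11)**2*(29 + (-23 - 8)) = 121*(29 - 31) = 121*(-2) = -242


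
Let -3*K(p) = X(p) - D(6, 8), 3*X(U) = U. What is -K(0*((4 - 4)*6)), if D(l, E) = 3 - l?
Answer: 1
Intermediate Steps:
X(U) = U/3
K(p) = -1 - p/9 (K(p) = -(p/3 - (3 - 1*6))/3 = -(p/3 - (3 - 6))/3 = -(p/3 - 1*(-3))/3 = -(p/3 + 3)/3 = -(3 + p/3)/3 = -1 - p/9)
-K(0*((4 - 4)*6)) = -(-1 - 0*(4 - 4)*6) = -(-1 - 0*0*6) = -(-1 - 0*0) = -(-1 - ⅑*0) = -(-1 + 0) = -1*(-1) = 1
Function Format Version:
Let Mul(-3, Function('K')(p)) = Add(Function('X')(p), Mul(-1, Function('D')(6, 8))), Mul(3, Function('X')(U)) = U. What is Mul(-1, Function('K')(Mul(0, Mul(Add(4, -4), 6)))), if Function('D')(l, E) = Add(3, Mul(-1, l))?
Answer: 1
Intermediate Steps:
Function('X')(U) = Mul(Rational(1, 3), U)
Function('K')(p) = Add(-1, Mul(Rational(-1, 9), p)) (Function('K')(p) = Mul(Rational(-1, 3), Add(Mul(Rational(1, 3), p), Mul(-1, Add(3, Mul(-1, 6))))) = Mul(Rational(-1, 3), Add(Mul(Rational(1, 3), p), Mul(-1, Add(3, -6)))) = Mul(Rational(-1, 3), Add(Mul(Rational(1, 3), p), Mul(-1, -3))) = Mul(Rational(-1, 3), Add(Mul(Rational(1, 3), p), 3)) = Mul(Rational(-1, 3), Add(3, Mul(Rational(1, 3), p))) = Add(-1, Mul(Rational(-1, 9), p)))
Mul(-1, Function('K')(Mul(0, Mul(Add(4, -4), 6)))) = Mul(-1, Add(-1, Mul(Rational(-1, 9), Mul(0, Mul(Add(4, -4), 6))))) = Mul(-1, Add(-1, Mul(Rational(-1, 9), Mul(0, Mul(0, 6))))) = Mul(-1, Add(-1, Mul(Rational(-1, 9), Mul(0, 0)))) = Mul(-1, Add(-1, Mul(Rational(-1, 9), 0))) = Mul(-1, Add(-1, 0)) = Mul(-1, -1) = 1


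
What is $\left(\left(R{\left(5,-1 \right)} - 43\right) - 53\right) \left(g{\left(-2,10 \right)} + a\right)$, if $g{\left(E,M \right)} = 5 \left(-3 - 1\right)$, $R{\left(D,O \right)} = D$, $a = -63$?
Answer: $7553$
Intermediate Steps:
$g{\left(E,M \right)} = -20$ ($g{\left(E,M \right)} = 5 \left(-4\right) = -20$)
$\left(\left(R{\left(5,-1 \right)} - 43\right) - 53\right) \left(g{\left(-2,10 \right)} + a\right) = \left(\left(5 - 43\right) - 53\right) \left(-20 - 63\right) = \left(\left(5 - 43\right) - 53\right) \left(-83\right) = \left(-38 - 53\right) \left(-83\right) = \left(-91\right) \left(-83\right) = 7553$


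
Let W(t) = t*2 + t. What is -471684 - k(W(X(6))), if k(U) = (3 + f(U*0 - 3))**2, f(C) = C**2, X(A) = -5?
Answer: -471828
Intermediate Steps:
W(t) = 3*t (W(t) = 2*t + t = 3*t)
k(U) = 144 (k(U) = (3 + (U*0 - 3)**2)**2 = (3 + (0 - 3)**2)**2 = (3 + (-3)**2)**2 = (3 + 9)**2 = 12**2 = 144)
-471684 - k(W(X(6))) = -471684 - 1*144 = -471684 - 144 = -471828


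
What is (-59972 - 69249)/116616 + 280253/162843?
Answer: 3879749515/6330033096 ≈ 0.61291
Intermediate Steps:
(-59972 - 69249)/116616 + 280253/162843 = -129221*1/116616 + 280253*(1/162843) = -129221/116616 + 280253/162843 = 3879749515/6330033096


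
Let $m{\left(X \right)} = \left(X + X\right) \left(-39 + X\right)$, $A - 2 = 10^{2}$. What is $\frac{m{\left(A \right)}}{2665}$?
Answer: $\frac{12852}{2665} \approx 4.8225$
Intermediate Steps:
$A = 102$ ($A = 2 + 10^{2} = 2 + 100 = 102$)
$m{\left(X \right)} = 2 X \left(-39 + X\right)$
$\frac{m{\left(A \right)}}{2665} = \frac{2 \cdot 102 \left(-39 + 102\right)}{2665} = 2 \cdot 102 \cdot 63 \cdot \frac{1}{2665} = 12852 \cdot \frac{1}{2665} = \frac{12852}{2665}$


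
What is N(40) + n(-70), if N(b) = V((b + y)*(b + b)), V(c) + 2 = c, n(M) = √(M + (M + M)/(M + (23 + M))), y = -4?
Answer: 2878 + 5*I*√4186/39 ≈ 2878.0 + 8.2948*I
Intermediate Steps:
n(M) = √(M + 2*M/(23 + 2*M)) (n(M) = √(M + (2*M)/(23 + 2*M)) = √(M + 2*M/(23 + 2*M)))
V(c) = -2 + c
N(b) = -2 + 2*b*(-4 + b) (N(b) = -2 + (b - 4)*(b + b) = -2 + (-4 + b)*(2*b) = -2 + 2*b*(-4 + b))
N(40) + n(-70) = (-2 + 2*40*(-4 + 40)) + √(-70*(25 + 2*(-70))/(23 + 2*(-70))) = (-2 + 2*40*36) + √(-70*(25 - 140)/(23 - 140)) = (-2 + 2880) + √(-70*(-115)/(-117)) = 2878 + √(-70*(-1/117)*(-115)) = 2878 + √(-8050/117) = 2878 + 5*I*√4186/39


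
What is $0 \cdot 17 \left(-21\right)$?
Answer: $0$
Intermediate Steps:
$0 \cdot 17 \left(-21\right) = 0 \left(-21\right) = 0$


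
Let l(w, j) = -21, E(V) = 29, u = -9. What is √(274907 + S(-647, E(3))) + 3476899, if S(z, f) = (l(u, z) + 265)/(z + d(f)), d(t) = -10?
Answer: 3476899 + √13184796815/219 ≈ 3.4774e+6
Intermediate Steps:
S(z, f) = 244/(-10 + z) (S(z, f) = (-21 + 265)/(z - 10) = 244/(-10 + z))
√(274907 + S(-647, E(3))) + 3476899 = √(274907 + 244/(-10 - 647)) + 3476899 = √(274907 + 244/(-657)) + 3476899 = √(274907 + 244*(-1/657)) + 3476899 = √(274907 - 244/657) + 3476899 = √(180613655/657) + 3476899 = √13184796815/219 + 3476899 = 3476899 + √13184796815/219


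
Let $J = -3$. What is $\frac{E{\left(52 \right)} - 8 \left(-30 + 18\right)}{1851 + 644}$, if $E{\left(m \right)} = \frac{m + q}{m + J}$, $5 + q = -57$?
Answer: $\frac{4694}{122255} \approx 0.038395$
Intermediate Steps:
$q = -62$ ($q = -5 - 57 = -62$)
$E{\left(m \right)} = \frac{-62 + m}{-3 + m}$ ($E{\left(m \right)} = \frac{m - 62}{m - 3} = \frac{-62 + m}{-3 + m}$)
$\frac{E{\left(52 \right)} - 8 \left(-30 + 18\right)}{1851 + 644} = \frac{\frac{-62 + 52}{-3 + 52} - 8 \left(-30 + 18\right)}{1851 + 644} = \frac{\frac{1}{49} \left(-10\right) - -96}{2495} = \left(\frac{1}{49} \left(-10\right) + 96\right) \frac{1}{2495} = \left(- \frac{10}{49} + 96\right) \frac{1}{2495} = \frac{4694}{49} \cdot \frac{1}{2495} = \frac{4694}{122255}$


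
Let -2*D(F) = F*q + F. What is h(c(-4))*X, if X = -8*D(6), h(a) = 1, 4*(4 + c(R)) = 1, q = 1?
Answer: 48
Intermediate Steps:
c(R) = -15/4 (c(R) = -4 + (¼)*1 = -4 + ¼ = -15/4)
D(F) = -F (D(F) = -(F*1 + F)/2 = -(F + F)/2 = -F)
X = 48 (X = -(-8)*6 = -8*(-6) = 48)
h(c(-4))*X = 1*48 = 48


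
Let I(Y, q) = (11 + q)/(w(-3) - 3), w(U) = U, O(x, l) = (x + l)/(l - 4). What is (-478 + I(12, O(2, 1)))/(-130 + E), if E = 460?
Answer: -1439/990 ≈ -1.4535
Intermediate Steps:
O(x, l) = (l + x)/(-4 + l)
I(Y, q) = -11/6 - q/6 (I(Y, q) = (11 + q)/(-3 - 3) = (11 + q)/(-6) = (11 + q)*(-1/6) = -11/6 - q/6)
(-478 + I(12, O(2, 1)))/(-130 + E) = (-478 + (-11/6 - (1 + 2)/(6*(-4 + 1))))/(-130 + 460) = (-478 + (-11/6 - 3/(6*(-3))))/330 = (-478 + (-11/6 - (-1)*3/18))*(1/330) = (-478 + (-11/6 - 1/6*(-1)))*(1/330) = (-478 + (-11/6 + 1/6))*(1/330) = (-478 - 5/3)*(1/330) = -1439/3*1/330 = -1439/990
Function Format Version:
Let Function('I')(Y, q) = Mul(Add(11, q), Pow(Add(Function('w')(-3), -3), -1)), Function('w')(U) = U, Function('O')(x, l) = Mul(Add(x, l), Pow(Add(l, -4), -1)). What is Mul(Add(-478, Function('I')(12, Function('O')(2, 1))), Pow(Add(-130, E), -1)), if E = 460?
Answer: Rational(-1439, 990) ≈ -1.4535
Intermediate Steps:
Function('O')(x, l) = Mul(Pow(Add(-4, l), -1), Add(l, x)) (Function('O')(x, l) = Mul(Add(l, x), Pow(Add(-4, l), -1)) = Mul(Pow(Add(-4, l), -1), Add(l, x)))
Function('I')(Y, q) = Add(Rational(-11, 6), Mul(Rational(-1, 6), q)) (Function('I')(Y, q) = Mul(Add(11, q), Pow(Add(-3, -3), -1)) = Mul(Add(11, q), Pow(-6, -1)) = Mul(Add(11, q), Rational(-1, 6)) = Add(Rational(-11, 6), Mul(Rational(-1, 6), q)))
Mul(Add(-478, Function('I')(12, Function('O')(2, 1))), Pow(Add(-130, E), -1)) = Mul(Add(-478, Add(Rational(-11, 6), Mul(Rational(-1, 6), Mul(Pow(Add(-4, 1), -1), Add(1, 2))))), Pow(Add(-130, 460), -1)) = Mul(Add(-478, Add(Rational(-11, 6), Mul(Rational(-1, 6), Mul(Pow(-3, -1), 3)))), Pow(330, -1)) = Mul(Add(-478, Add(Rational(-11, 6), Mul(Rational(-1, 6), Mul(Rational(-1, 3), 3)))), Rational(1, 330)) = Mul(Add(-478, Add(Rational(-11, 6), Mul(Rational(-1, 6), -1))), Rational(1, 330)) = Mul(Add(-478, Add(Rational(-11, 6), Rational(1, 6))), Rational(1, 330)) = Mul(Add(-478, Rational(-5, 3)), Rational(1, 330)) = Mul(Rational(-1439, 3), Rational(1, 330)) = Rational(-1439, 990)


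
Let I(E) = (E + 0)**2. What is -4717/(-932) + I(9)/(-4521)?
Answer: 7083355/1404524 ≈ 5.0432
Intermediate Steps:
I(E) = E**2
-4717/(-932) + I(9)/(-4521) = -4717/(-932) + 9**2/(-4521) = -4717*(-1/932) + 81*(-1/4521) = 4717/932 - 27/1507 = 7083355/1404524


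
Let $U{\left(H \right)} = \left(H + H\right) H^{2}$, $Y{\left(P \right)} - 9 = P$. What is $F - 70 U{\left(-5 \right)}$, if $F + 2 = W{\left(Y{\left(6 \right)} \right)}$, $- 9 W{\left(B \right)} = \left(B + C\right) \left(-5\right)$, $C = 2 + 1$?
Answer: $17508$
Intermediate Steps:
$Y{\left(P \right)} = 9 + P$
$C = 3$
$U{\left(H \right)} = 2 H^{3}$ ($U{\left(H \right)} = 2 H H^{2} = 2 H^{3}$)
$W{\left(B \right)} = \frac{5}{3} + \frac{5 B}{9}$ ($W{\left(B \right)} = - \frac{\left(B + 3\right) \left(-5\right)}{9} = - \frac{\left(3 + B\right) \left(-5\right)}{9} = - \frac{-15 - 5 B}{9} = \frac{5}{3} + \frac{5 B}{9}$)
$F = 8$ ($F = -2 + \left(\frac{5}{3} + \frac{5 \left(9 + 6\right)}{9}\right) = -2 + \left(\frac{5}{3} + \frac{5}{9} \cdot 15\right) = -2 + \left(\frac{5}{3} + \frac{25}{3}\right) = -2 + 10 = 8$)
$F - 70 U{\left(-5 \right)} = 8 - 70 \cdot 2 \left(-5\right)^{3} = 8 - 70 \cdot 2 \left(-125\right) = 8 - -17500 = 8 + 17500 = 17508$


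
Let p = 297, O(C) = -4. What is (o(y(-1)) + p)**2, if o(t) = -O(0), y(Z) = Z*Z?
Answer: 90601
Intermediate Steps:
y(Z) = Z**2
o(t) = 4 (o(t) = -1*(-4) = 4)
(o(y(-1)) + p)**2 = (4 + 297)**2 = 301**2 = 90601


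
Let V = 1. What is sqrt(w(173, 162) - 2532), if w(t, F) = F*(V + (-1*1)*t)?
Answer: 2*I*sqrt(7599) ≈ 174.34*I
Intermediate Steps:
w(t, F) = F*(1 - t) (w(t, F) = F*(1 + (-1*1)*t) = F*(1 - t))
sqrt(w(173, 162) - 2532) = sqrt(162*(1 - 1*173) - 2532) = sqrt(162*(1 - 173) - 2532) = sqrt(162*(-172) - 2532) = sqrt(-27864 - 2532) = sqrt(-30396) = 2*I*sqrt(7599)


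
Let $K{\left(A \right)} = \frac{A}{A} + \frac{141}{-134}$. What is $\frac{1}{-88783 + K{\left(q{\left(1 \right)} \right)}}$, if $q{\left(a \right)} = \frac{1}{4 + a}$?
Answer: $- \frac{134}{11896929} \approx -1.1263 \cdot 10^{-5}$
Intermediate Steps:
$K{\left(A \right)} = - \frac{7}{134}$ ($K{\left(A \right)} = 1 + 141 \left(- \frac{1}{134}\right) = 1 - \frac{141}{134} = - \frac{7}{134}$)
$\frac{1}{-88783 + K{\left(q{\left(1 \right)} \right)}} = \frac{1}{-88783 - \frac{7}{134}} = \frac{1}{- \frac{11896929}{134}} = - \frac{134}{11896929}$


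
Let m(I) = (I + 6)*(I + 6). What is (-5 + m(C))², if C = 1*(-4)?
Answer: 1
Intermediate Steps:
C = -4
m(I) = (6 + I)² (m(I) = (6 + I)*(6 + I) = (6 + I)²)
(-5 + m(C))² = (-5 + (6 - 4)²)² = (-5 + 2²)² = (-5 + 4)² = (-1)² = 1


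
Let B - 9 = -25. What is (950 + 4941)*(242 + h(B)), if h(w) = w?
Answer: 1331366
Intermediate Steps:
B = -16 (B = 9 - 25 = -16)
(950 + 4941)*(242 + h(B)) = (950 + 4941)*(242 - 16) = 5891*226 = 1331366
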